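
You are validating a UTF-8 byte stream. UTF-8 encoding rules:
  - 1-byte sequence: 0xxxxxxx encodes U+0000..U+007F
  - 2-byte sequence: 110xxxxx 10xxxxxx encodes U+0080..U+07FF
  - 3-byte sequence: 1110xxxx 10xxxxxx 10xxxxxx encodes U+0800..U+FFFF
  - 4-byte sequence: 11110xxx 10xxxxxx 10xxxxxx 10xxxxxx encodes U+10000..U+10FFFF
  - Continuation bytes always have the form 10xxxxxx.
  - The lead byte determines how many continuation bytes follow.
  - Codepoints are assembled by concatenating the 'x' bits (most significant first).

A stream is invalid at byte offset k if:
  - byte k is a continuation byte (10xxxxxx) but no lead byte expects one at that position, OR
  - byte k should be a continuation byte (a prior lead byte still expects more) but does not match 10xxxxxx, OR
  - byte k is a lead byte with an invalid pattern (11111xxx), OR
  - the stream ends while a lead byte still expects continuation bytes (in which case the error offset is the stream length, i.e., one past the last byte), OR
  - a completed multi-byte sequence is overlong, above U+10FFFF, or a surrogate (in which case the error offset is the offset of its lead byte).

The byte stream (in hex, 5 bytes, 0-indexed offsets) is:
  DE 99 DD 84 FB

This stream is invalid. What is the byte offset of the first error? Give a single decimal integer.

Byte[0]=DE: 2-byte lead, need 1 cont bytes. acc=0x1E
Byte[1]=99: continuation. acc=(acc<<6)|0x19=0x799
Completed: cp=U+0799 (starts at byte 0)
Byte[2]=DD: 2-byte lead, need 1 cont bytes. acc=0x1D
Byte[3]=84: continuation. acc=(acc<<6)|0x04=0x744
Completed: cp=U+0744 (starts at byte 2)
Byte[4]=FB: INVALID lead byte (not 0xxx/110x/1110/11110)

Answer: 4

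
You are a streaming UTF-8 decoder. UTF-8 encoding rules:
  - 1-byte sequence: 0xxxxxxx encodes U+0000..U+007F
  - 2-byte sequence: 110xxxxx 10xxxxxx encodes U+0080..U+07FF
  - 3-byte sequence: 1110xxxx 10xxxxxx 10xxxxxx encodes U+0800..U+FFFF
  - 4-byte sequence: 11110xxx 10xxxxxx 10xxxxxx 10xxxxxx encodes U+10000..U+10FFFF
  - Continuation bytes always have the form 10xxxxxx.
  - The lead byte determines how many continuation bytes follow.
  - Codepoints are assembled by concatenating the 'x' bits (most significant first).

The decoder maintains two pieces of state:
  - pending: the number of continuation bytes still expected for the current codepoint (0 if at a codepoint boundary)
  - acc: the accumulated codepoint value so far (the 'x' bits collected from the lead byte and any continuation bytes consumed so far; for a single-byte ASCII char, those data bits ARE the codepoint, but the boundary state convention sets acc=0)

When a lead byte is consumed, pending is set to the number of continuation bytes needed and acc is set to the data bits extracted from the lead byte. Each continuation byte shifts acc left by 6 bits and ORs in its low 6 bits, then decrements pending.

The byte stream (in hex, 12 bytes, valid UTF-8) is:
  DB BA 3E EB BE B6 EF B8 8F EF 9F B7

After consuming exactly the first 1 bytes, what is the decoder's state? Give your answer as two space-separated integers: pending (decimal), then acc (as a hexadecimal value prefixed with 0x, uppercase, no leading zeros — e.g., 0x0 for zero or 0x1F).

Answer: 1 0x1B

Derivation:
Byte[0]=DB: 2-byte lead. pending=1, acc=0x1B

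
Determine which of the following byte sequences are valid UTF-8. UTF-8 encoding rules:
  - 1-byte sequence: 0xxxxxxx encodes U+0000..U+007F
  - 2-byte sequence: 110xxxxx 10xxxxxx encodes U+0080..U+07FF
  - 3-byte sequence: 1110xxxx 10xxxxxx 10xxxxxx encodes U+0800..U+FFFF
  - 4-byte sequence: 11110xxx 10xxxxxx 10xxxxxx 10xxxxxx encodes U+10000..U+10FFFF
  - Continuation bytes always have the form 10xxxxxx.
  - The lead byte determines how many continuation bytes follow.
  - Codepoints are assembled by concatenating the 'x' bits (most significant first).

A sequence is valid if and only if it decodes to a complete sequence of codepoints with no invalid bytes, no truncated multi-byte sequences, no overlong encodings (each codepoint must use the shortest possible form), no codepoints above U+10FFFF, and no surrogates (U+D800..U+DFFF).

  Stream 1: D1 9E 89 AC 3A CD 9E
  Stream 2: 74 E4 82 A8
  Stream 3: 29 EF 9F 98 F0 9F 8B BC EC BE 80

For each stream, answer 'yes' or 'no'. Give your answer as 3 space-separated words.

Stream 1: error at byte offset 2. INVALID
Stream 2: decodes cleanly. VALID
Stream 3: decodes cleanly. VALID

Answer: no yes yes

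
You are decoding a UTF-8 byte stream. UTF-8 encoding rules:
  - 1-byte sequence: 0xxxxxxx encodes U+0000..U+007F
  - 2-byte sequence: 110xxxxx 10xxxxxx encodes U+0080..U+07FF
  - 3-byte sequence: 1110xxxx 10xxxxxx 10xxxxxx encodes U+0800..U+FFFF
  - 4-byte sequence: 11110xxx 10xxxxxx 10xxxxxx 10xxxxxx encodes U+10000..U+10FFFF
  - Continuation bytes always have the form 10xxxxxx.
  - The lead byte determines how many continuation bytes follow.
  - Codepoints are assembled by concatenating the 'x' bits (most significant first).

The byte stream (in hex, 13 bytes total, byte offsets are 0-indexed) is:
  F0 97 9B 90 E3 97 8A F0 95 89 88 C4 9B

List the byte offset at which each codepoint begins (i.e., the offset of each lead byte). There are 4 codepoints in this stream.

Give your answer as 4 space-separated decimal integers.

Byte[0]=F0: 4-byte lead, need 3 cont bytes. acc=0x0
Byte[1]=97: continuation. acc=(acc<<6)|0x17=0x17
Byte[2]=9B: continuation. acc=(acc<<6)|0x1B=0x5DB
Byte[3]=90: continuation. acc=(acc<<6)|0x10=0x176D0
Completed: cp=U+176D0 (starts at byte 0)
Byte[4]=E3: 3-byte lead, need 2 cont bytes. acc=0x3
Byte[5]=97: continuation. acc=(acc<<6)|0x17=0xD7
Byte[6]=8A: continuation. acc=(acc<<6)|0x0A=0x35CA
Completed: cp=U+35CA (starts at byte 4)
Byte[7]=F0: 4-byte lead, need 3 cont bytes. acc=0x0
Byte[8]=95: continuation. acc=(acc<<6)|0x15=0x15
Byte[9]=89: continuation. acc=(acc<<6)|0x09=0x549
Byte[10]=88: continuation. acc=(acc<<6)|0x08=0x15248
Completed: cp=U+15248 (starts at byte 7)
Byte[11]=C4: 2-byte lead, need 1 cont bytes. acc=0x4
Byte[12]=9B: continuation. acc=(acc<<6)|0x1B=0x11B
Completed: cp=U+011B (starts at byte 11)

Answer: 0 4 7 11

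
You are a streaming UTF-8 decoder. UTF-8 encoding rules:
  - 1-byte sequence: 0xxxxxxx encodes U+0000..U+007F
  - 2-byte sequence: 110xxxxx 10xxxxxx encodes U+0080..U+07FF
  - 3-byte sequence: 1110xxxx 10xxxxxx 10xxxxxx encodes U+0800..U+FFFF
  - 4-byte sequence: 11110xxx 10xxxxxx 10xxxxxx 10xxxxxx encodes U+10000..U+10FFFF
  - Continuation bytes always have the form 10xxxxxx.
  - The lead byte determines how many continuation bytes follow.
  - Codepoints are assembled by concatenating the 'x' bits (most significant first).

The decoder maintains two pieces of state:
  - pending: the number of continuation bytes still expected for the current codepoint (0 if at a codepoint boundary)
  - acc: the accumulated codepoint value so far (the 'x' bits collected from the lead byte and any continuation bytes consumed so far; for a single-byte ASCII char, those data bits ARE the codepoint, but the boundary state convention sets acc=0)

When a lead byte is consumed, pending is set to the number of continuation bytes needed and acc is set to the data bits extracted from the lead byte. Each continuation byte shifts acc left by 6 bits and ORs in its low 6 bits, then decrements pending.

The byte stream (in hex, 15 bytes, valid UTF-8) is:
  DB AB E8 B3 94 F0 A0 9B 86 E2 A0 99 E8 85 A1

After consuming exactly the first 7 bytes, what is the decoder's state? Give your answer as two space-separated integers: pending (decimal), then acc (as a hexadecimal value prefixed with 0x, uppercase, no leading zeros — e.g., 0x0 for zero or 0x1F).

Byte[0]=DB: 2-byte lead. pending=1, acc=0x1B
Byte[1]=AB: continuation. acc=(acc<<6)|0x2B=0x6EB, pending=0
Byte[2]=E8: 3-byte lead. pending=2, acc=0x8
Byte[3]=B3: continuation. acc=(acc<<6)|0x33=0x233, pending=1
Byte[4]=94: continuation. acc=(acc<<6)|0x14=0x8CD4, pending=0
Byte[5]=F0: 4-byte lead. pending=3, acc=0x0
Byte[6]=A0: continuation. acc=(acc<<6)|0x20=0x20, pending=2

Answer: 2 0x20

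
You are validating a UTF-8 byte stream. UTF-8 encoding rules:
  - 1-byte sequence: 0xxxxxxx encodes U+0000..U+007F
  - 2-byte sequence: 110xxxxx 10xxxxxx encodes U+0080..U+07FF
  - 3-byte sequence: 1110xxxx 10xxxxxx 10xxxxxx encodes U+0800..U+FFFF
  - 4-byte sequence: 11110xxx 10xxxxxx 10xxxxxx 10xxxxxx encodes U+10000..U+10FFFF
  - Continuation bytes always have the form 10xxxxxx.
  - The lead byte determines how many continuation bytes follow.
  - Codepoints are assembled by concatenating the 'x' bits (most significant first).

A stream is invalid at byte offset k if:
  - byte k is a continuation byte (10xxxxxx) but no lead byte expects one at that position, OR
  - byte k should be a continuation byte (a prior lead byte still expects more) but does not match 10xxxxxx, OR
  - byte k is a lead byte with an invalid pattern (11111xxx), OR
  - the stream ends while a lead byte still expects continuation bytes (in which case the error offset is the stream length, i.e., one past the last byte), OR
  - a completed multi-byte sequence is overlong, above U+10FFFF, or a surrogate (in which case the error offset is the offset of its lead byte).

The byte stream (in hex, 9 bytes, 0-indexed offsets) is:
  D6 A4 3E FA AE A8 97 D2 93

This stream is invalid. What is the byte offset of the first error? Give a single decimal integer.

Byte[0]=D6: 2-byte lead, need 1 cont bytes. acc=0x16
Byte[1]=A4: continuation. acc=(acc<<6)|0x24=0x5A4
Completed: cp=U+05A4 (starts at byte 0)
Byte[2]=3E: 1-byte ASCII. cp=U+003E
Byte[3]=FA: INVALID lead byte (not 0xxx/110x/1110/11110)

Answer: 3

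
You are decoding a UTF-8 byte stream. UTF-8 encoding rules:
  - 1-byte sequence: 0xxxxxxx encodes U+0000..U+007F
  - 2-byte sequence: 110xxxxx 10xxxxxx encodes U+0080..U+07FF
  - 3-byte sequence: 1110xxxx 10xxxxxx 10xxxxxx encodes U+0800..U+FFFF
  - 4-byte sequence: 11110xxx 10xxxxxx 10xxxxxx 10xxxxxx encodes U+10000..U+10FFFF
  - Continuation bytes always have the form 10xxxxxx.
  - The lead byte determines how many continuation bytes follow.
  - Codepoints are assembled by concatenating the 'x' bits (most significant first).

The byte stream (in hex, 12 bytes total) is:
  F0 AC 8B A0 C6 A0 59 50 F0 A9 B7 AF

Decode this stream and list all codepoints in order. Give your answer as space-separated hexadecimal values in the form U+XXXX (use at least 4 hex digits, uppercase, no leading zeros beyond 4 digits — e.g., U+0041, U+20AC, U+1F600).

Byte[0]=F0: 4-byte lead, need 3 cont bytes. acc=0x0
Byte[1]=AC: continuation. acc=(acc<<6)|0x2C=0x2C
Byte[2]=8B: continuation. acc=(acc<<6)|0x0B=0xB0B
Byte[3]=A0: continuation. acc=(acc<<6)|0x20=0x2C2E0
Completed: cp=U+2C2E0 (starts at byte 0)
Byte[4]=C6: 2-byte lead, need 1 cont bytes. acc=0x6
Byte[5]=A0: continuation. acc=(acc<<6)|0x20=0x1A0
Completed: cp=U+01A0 (starts at byte 4)
Byte[6]=59: 1-byte ASCII. cp=U+0059
Byte[7]=50: 1-byte ASCII. cp=U+0050
Byte[8]=F0: 4-byte lead, need 3 cont bytes. acc=0x0
Byte[9]=A9: continuation. acc=(acc<<6)|0x29=0x29
Byte[10]=B7: continuation. acc=(acc<<6)|0x37=0xA77
Byte[11]=AF: continuation. acc=(acc<<6)|0x2F=0x29DEF
Completed: cp=U+29DEF (starts at byte 8)

Answer: U+2C2E0 U+01A0 U+0059 U+0050 U+29DEF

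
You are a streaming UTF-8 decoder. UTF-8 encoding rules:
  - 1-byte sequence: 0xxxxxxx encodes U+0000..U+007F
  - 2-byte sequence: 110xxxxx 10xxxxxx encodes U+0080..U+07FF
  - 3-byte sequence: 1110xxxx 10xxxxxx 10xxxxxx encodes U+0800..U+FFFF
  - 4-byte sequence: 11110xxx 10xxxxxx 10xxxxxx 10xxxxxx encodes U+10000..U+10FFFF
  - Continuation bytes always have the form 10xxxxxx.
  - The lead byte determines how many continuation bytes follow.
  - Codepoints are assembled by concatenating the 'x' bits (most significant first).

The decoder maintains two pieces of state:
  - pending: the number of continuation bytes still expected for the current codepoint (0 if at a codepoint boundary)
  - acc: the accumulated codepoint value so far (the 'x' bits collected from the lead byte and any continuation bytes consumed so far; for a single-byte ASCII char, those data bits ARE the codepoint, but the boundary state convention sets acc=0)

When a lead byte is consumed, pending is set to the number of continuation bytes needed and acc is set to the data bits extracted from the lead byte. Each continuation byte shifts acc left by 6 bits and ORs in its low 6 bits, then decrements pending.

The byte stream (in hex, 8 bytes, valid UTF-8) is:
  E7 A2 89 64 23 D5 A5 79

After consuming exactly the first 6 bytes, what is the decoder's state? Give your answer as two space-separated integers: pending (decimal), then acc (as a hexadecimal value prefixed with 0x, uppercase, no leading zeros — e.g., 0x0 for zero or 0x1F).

Answer: 1 0x15

Derivation:
Byte[0]=E7: 3-byte lead. pending=2, acc=0x7
Byte[1]=A2: continuation. acc=(acc<<6)|0x22=0x1E2, pending=1
Byte[2]=89: continuation. acc=(acc<<6)|0x09=0x7889, pending=0
Byte[3]=64: 1-byte. pending=0, acc=0x0
Byte[4]=23: 1-byte. pending=0, acc=0x0
Byte[5]=D5: 2-byte lead. pending=1, acc=0x15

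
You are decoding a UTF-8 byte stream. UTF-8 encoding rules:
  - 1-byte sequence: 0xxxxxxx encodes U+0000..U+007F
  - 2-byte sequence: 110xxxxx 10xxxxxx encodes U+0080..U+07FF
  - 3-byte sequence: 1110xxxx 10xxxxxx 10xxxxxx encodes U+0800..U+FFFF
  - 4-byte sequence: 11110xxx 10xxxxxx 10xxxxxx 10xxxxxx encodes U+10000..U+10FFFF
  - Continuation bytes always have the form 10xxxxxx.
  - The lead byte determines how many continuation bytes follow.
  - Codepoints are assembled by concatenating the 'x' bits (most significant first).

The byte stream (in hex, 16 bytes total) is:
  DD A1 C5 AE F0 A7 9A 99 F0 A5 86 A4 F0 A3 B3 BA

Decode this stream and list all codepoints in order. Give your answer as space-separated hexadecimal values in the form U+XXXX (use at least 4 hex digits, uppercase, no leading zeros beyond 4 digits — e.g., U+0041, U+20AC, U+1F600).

Answer: U+0761 U+016E U+27699 U+251A4 U+23CFA

Derivation:
Byte[0]=DD: 2-byte lead, need 1 cont bytes. acc=0x1D
Byte[1]=A1: continuation. acc=(acc<<6)|0x21=0x761
Completed: cp=U+0761 (starts at byte 0)
Byte[2]=C5: 2-byte lead, need 1 cont bytes. acc=0x5
Byte[3]=AE: continuation. acc=(acc<<6)|0x2E=0x16E
Completed: cp=U+016E (starts at byte 2)
Byte[4]=F0: 4-byte lead, need 3 cont bytes. acc=0x0
Byte[5]=A7: continuation. acc=(acc<<6)|0x27=0x27
Byte[6]=9A: continuation. acc=(acc<<6)|0x1A=0x9DA
Byte[7]=99: continuation. acc=(acc<<6)|0x19=0x27699
Completed: cp=U+27699 (starts at byte 4)
Byte[8]=F0: 4-byte lead, need 3 cont bytes. acc=0x0
Byte[9]=A5: continuation. acc=(acc<<6)|0x25=0x25
Byte[10]=86: continuation. acc=(acc<<6)|0x06=0x946
Byte[11]=A4: continuation. acc=(acc<<6)|0x24=0x251A4
Completed: cp=U+251A4 (starts at byte 8)
Byte[12]=F0: 4-byte lead, need 3 cont bytes. acc=0x0
Byte[13]=A3: continuation. acc=(acc<<6)|0x23=0x23
Byte[14]=B3: continuation. acc=(acc<<6)|0x33=0x8F3
Byte[15]=BA: continuation. acc=(acc<<6)|0x3A=0x23CFA
Completed: cp=U+23CFA (starts at byte 12)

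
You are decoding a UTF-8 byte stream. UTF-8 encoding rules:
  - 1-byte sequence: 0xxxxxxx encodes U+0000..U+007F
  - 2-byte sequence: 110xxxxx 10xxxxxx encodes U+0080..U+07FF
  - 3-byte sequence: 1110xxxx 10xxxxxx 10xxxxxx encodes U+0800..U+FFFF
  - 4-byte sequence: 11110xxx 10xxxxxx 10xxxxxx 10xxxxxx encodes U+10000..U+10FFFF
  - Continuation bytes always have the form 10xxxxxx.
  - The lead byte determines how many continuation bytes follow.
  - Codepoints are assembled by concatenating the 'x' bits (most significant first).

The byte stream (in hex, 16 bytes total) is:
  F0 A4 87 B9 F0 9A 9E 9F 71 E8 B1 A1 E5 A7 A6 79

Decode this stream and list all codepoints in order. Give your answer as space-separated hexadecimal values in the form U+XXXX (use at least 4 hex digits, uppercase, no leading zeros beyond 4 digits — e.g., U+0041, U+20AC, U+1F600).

Byte[0]=F0: 4-byte lead, need 3 cont bytes. acc=0x0
Byte[1]=A4: continuation. acc=(acc<<6)|0x24=0x24
Byte[2]=87: continuation. acc=(acc<<6)|0x07=0x907
Byte[3]=B9: continuation. acc=(acc<<6)|0x39=0x241F9
Completed: cp=U+241F9 (starts at byte 0)
Byte[4]=F0: 4-byte lead, need 3 cont bytes. acc=0x0
Byte[5]=9A: continuation. acc=(acc<<6)|0x1A=0x1A
Byte[6]=9E: continuation. acc=(acc<<6)|0x1E=0x69E
Byte[7]=9F: continuation. acc=(acc<<6)|0x1F=0x1A79F
Completed: cp=U+1A79F (starts at byte 4)
Byte[8]=71: 1-byte ASCII. cp=U+0071
Byte[9]=E8: 3-byte lead, need 2 cont bytes. acc=0x8
Byte[10]=B1: continuation. acc=(acc<<6)|0x31=0x231
Byte[11]=A1: continuation. acc=(acc<<6)|0x21=0x8C61
Completed: cp=U+8C61 (starts at byte 9)
Byte[12]=E5: 3-byte lead, need 2 cont bytes. acc=0x5
Byte[13]=A7: continuation. acc=(acc<<6)|0x27=0x167
Byte[14]=A6: continuation. acc=(acc<<6)|0x26=0x59E6
Completed: cp=U+59E6 (starts at byte 12)
Byte[15]=79: 1-byte ASCII. cp=U+0079

Answer: U+241F9 U+1A79F U+0071 U+8C61 U+59E6 U+0079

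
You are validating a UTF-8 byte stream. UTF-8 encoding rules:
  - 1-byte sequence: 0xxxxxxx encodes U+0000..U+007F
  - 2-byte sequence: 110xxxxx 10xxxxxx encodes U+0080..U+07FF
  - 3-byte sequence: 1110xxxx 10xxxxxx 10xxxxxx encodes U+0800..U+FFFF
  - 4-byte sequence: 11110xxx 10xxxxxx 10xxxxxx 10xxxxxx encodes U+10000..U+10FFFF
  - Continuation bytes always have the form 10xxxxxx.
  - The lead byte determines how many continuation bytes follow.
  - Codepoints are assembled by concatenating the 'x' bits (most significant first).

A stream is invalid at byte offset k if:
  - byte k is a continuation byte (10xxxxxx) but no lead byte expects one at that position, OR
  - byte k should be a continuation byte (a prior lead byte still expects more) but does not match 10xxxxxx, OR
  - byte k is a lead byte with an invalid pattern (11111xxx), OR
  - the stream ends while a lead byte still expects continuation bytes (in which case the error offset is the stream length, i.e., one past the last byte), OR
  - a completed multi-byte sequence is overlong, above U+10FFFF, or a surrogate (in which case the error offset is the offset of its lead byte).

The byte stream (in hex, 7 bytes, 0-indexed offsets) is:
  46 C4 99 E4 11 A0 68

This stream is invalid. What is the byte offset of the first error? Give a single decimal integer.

Byte[0]=46: 1-byte ASCII. cp=U+0046
Byte[1]=C4: 2-byte lead, need 1 cont bytes. acc=0x4
Byte[2]=99: continuation. acc=(acc<<6)|0x19=0x119
Completed: cp=U+0119 (starts at byte 1)
Byte[3]=E4: 3-byte lead, need 2 cont bytes. acc=0x4
Byte[4]=11: expected 10xxxxxx continuation. INVALID

Answer: 4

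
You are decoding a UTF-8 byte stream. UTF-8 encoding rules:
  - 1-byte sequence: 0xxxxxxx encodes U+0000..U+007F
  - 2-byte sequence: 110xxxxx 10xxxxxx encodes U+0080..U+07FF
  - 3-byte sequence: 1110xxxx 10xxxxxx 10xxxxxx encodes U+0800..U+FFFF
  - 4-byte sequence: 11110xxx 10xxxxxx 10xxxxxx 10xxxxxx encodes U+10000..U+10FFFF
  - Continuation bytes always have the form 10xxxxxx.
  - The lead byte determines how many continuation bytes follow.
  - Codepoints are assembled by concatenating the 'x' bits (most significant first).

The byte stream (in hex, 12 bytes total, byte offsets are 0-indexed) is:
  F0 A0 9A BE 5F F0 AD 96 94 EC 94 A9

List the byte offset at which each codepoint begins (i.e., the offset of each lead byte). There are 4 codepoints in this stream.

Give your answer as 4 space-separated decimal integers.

Byte[0]=F0: 4-byte lead, need 3 cont bytes. acc=0x0
Byte[1]=A0: continuation. acc=(acc<<6)|0x20=0x20
Byte[2]=9A: continuation. acc=(acc<<6)|0x1A=0x81A
Byte[3]=BE: continuation. acc=(acc<<6)|0x3E=0x206BE
Completed: cp=U+206BE (starts at byte 0)
Byte[4]=5F: 1-byte ASCII. cp=U+005F
Byte[5]=F0: 4-byte lead, need 3 cont bytes. acc=0x0
Byte[6]=AD: continuation. acc=(acc<<6)|0x2D=0x2D
Byte[7]=96: continuation. acc=(acc<<6)|0x16=0xB56
Byte[8]=94: continuation. acc=(acc<<6)|0x14=0x2D594
Completed: cp=U+2D594 (starts at byte 5)
Byte[9]=EC: 3-byte lead, need 2 cont bytes. acc=0xC
Byte[10]=94: continuation. acc=(acc<<6)|0x14=0x314
Byte[11]=A9: continuation. acc=(acc<<6)|0x29=0xC529
Completed: cp=U+C529 (starts at byte 9)

Answer: 0 4 5 9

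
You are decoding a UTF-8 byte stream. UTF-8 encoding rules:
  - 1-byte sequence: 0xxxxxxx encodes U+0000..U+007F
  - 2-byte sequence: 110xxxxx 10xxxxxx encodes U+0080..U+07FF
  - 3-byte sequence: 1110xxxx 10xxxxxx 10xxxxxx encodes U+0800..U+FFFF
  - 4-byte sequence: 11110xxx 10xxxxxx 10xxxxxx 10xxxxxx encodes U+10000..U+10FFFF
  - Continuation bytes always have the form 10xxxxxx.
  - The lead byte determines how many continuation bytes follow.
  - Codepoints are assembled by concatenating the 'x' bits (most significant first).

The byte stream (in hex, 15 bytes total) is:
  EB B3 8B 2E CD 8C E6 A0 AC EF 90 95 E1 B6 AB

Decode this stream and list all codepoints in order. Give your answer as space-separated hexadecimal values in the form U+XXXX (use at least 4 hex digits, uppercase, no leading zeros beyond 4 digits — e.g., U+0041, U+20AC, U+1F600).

Byte[0]=EB: 3-byte lead, need 2 cont bytes. acc=0xB
Byte[1]=B3: continuation. acc=(acc<<6)|0x33=0x2F3
Byte[2]=8B: continuation. acc=(acc<<6)|0x0B=0xBCCB
Completed: cp=U+BCCB (starts at byte 0)
Byte[3]=2E: 1-byte ASCII. cp=U+002E
Byte[4]=CD: 2-byte lead, need 1 cont bytes. acc=0xD
Byte[5]=8C: continuation. acc=(acc<<6)|0x0C=0x34C
Completed: cp=U+034C (starts at byte 4)
Byte[6]=E6: 3-byte lead, need 2 cont bytes. acc=0x6
Byte[7]=A0: continuation. acc=(acc<<6)|0x20=0x1A0
Byte[8]=AC: continuation. acc=(acc<<6)|0x2C=0x682C
Completed: cp=U+682C (starts at byte 6)
Byte[9]=EF: 3-byte lead, need 2 cont bytes. acc=0xF
Byte[10]=90: continuation. acc=(acc<<6)|0x10=0x3D0
Byte[11]=95: continuation. acc=(acc<<6)|0x15=0xF415
Completed: cp=U+F415 (starts at byte 9)
Byte[12]=E1: 3-byte lead, need 2 cont bytes. acc=0x1
Byte[13]=B6: continuation. acc=(acc<<6)|0x36=0x76
Byte[14]=AB: continuation. acc=(acc<<6)|0x2B=0x1DAB
Completed: cp=U+1DAB (starts at byte 12)

Answer: U+BCCB U+002E U+034C U+682C U+F415 U+1DAB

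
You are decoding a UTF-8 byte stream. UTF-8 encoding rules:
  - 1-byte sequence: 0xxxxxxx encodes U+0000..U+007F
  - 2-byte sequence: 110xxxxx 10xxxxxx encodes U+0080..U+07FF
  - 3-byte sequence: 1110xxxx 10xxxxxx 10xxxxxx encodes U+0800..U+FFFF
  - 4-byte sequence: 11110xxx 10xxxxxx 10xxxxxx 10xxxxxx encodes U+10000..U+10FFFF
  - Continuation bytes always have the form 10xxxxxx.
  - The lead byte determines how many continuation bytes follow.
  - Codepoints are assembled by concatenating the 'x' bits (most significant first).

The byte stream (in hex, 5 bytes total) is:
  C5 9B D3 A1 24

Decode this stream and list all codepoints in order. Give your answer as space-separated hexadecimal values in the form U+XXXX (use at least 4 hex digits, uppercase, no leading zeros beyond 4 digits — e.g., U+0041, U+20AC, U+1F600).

Byte[0]=C5: 2-byte lead, need 1 cont bytes. acc=0x5
Byte[1]=9B: continuation. acc=(acc<<6)|0x1B=0x15B
Completed: cp=U+015B (starts at byte 0)
Byte[2]=D3: 2-byte lead, need 1 cont bytes. acc=0x13
Byte[3]=A1: continuation. acc=(acc<<6)|0x21=0x4E1
Completed: cp=U+04E1 (starts at byte 2)
Byte[4]=24: 1-byte ASCII. cp=U+0024

Answer: U+015B U+04E1 U+0024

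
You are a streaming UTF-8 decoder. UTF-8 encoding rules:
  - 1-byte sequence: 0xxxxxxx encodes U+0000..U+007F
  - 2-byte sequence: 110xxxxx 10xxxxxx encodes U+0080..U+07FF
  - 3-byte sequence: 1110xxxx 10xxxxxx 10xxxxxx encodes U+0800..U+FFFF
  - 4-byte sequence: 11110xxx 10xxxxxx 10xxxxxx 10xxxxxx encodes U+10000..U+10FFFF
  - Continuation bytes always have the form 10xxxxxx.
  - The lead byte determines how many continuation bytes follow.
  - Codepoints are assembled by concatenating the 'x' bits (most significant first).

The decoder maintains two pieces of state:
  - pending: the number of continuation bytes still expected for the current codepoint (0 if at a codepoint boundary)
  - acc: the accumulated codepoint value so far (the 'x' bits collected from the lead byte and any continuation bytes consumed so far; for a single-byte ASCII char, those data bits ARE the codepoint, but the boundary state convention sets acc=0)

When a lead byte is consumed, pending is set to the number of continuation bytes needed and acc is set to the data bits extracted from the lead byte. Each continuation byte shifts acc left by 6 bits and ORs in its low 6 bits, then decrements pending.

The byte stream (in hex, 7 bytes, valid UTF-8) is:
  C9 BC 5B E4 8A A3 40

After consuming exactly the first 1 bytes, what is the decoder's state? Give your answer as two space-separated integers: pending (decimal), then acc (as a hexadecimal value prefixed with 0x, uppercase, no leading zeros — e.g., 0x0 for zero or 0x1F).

Answer: 1 0x9

Derivation:
Byte[0]=C9: 2-byte lead. pending=1, acc=0x9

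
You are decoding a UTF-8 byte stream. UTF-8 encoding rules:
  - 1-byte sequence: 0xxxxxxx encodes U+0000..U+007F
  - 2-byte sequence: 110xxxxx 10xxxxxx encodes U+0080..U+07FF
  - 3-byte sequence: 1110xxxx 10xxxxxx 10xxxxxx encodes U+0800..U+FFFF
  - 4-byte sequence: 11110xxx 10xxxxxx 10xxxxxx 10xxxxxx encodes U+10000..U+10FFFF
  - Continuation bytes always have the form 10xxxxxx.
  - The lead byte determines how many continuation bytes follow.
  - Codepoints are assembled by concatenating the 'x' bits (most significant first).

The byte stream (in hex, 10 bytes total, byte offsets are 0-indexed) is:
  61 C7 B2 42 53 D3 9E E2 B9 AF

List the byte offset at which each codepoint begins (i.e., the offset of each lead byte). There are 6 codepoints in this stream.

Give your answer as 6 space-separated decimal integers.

Answer: 0 1 3 4 5 7

Derivation:
Byte[0]=61: 1-byte ASCII. cp=U+0061
Byte[1]=C7: 2-byte lead, need 1 cont bytes. acc=0x7
Byte[2]=B2: continuation. acc=(acc<<6)|0x32=0x1F2
Completed: cp=U+01F2 (starts at byte 1)
Byte[3]=42: 1-byte ASCII. cp=U+0042
Byte[4]=53: 1-byte ASCII. cp=U+0053
Byte[5]=D3: 2-byte lead, need 1 cont bytes. acc=0x13
Byte[6]=9E: continuation. acc=(acc<<6)|0x1E=0x4DE
Completed: cp=U+04DE (starts at byte 5)
Byte[7]=E2: 3-byte lead, need 2 cont bytes. acc=0x2
Byte[8]=B9: continuation. acc=(acc<<6)|0x39=0xB9
Byte[9]=AF: continuation. acc=(acc<<6)|0x2F=0x2E6F
Completed: cp=U+2E6F (starts at byte 7)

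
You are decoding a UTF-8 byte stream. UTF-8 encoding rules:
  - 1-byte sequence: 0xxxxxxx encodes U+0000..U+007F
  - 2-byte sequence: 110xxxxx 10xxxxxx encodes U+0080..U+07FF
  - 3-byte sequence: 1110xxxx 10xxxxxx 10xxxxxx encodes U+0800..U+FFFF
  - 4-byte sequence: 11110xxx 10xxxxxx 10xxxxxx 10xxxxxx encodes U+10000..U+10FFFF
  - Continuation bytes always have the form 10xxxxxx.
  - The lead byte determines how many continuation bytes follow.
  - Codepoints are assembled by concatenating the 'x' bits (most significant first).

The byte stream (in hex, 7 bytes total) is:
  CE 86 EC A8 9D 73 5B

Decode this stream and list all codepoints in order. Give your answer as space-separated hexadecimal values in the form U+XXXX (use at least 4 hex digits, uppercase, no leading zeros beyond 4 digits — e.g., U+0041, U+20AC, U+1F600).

Answer: U+0386 U+CA1D U+0073 U+005B

Derivation:
Byte[0]=CE: 2-byte lead, need 1 cont bytes. acc=0xE
Byte[1]=86: continuation. acc=(acc<<6)|0x06=0x386
Completed: cp=U+0386 (starts at byte 0)
Byte[2]=EC: 3-byte lead, need 2 cont bytes. acc=0xC
Byte[3]=A8: continuation. acc=(acc<<6)|0x28=0x328
Byte[4]=9D: continuation. acc=(acc<<6)|0x1D=0xCA1D
Completed: cp=U+CA1D (starts at byte 2)
Byte[5]=73: 1-byte ASCII. cp=U+0073
Byte[6]=5B: 1-byte ASCII. cp=U+005B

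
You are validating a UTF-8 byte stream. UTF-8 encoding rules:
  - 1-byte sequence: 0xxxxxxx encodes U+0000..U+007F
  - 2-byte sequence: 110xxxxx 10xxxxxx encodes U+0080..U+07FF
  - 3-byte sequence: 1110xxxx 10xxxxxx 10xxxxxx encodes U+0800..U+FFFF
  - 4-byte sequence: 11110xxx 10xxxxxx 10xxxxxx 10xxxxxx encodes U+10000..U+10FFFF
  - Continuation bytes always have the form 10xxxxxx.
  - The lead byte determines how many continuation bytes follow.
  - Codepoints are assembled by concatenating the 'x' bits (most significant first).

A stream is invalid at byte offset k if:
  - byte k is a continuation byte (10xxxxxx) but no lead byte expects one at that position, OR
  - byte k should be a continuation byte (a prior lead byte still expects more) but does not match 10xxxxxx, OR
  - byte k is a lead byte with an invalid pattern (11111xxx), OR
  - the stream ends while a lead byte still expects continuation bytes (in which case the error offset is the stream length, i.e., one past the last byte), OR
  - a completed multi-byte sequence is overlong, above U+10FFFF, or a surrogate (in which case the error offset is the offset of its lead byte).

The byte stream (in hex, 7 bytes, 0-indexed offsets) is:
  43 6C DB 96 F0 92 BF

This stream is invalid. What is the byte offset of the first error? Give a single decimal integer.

Answer: 7

Derivation:
Byte[0]=43: 1-byte ASCII. cp=U+0043
Byte[1]=6C: 1-byte ASCII. cp=U+006C
Byte[2]=DB: 2-byte lead, need 1 cont bytes. acc=0x1B
Byte[3]=96: continuation. acc=(acc<<6)|0x16=0x6D6
Completed: cp=U+06D6 (starts at byte 2)
Byte[4]=F0: 4-byte lead, need 3 cont bytes. acc=0x0
Byte[5]=92: continuation. acc=(acc<<6)|0x12=0x12
Byte[6]=BF: continuation. acc=(acc<<6)|0x3F=0x4BF
Byte[7]: stream ended, expected continuation. INVALID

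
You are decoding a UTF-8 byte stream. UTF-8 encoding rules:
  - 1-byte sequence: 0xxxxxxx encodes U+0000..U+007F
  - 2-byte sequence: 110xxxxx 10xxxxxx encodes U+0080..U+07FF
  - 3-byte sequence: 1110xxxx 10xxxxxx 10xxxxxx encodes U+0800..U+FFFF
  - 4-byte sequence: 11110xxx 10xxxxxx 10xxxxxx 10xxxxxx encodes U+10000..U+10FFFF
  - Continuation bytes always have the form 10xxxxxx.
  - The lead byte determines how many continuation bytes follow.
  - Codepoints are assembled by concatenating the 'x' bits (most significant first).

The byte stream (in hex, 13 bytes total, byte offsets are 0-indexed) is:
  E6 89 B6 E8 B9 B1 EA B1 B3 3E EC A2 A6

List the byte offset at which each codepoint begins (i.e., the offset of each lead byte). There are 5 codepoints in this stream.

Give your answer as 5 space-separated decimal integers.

Byte[0]=E6: 3-byte lead, need 2 cont bytes. acc=0x6
Byte[1]=89: continuation. acc=(acc<<6)|0x09=0x189
Byte[2]=B6: continuation. acc=(acc<<6)|0x36=0x6276
Completed: cp=U+6276 (starts at byte 0)
Byte[3]=E8: 3-byte lead, need 2 cont bytes. acc=0x8
Byte[4]=B9: continuation. acc=(acc<<6)|0x39=0x239
Byte[5]=B1: continuation. acc=(acc<<6)|0x31=0x8E71
Completed: cp=U+8E71 (starts at byte 3)
Byte[6]=EA: 3-byte lead, need 2 cont bytes. acc=0xA
Byte[7]=B1: continuation. acc=(acc<<6)|0x31=0x2B1
Byte[8]=B3: continuation. acc=(acc<<6)|0x33=0xAC73
Completed: cp=U+AC73 (starts at byte 6)
Byte[9]=3E: 1-byte ASCII. cp=U+003E
Byte[10]=EC: 3-byte lead, need 2 cont bytes. acc=0xC
Byte[11]=A2: continuation. acc=(acc<<6)|0x22=0x322
Byte[12]=A6: continuation. acc=(acc<<6)|0x26=0xC8A6
Completed: cp=U+C8A6 (starts at byte 10)

Answer: 0 3 6 9 10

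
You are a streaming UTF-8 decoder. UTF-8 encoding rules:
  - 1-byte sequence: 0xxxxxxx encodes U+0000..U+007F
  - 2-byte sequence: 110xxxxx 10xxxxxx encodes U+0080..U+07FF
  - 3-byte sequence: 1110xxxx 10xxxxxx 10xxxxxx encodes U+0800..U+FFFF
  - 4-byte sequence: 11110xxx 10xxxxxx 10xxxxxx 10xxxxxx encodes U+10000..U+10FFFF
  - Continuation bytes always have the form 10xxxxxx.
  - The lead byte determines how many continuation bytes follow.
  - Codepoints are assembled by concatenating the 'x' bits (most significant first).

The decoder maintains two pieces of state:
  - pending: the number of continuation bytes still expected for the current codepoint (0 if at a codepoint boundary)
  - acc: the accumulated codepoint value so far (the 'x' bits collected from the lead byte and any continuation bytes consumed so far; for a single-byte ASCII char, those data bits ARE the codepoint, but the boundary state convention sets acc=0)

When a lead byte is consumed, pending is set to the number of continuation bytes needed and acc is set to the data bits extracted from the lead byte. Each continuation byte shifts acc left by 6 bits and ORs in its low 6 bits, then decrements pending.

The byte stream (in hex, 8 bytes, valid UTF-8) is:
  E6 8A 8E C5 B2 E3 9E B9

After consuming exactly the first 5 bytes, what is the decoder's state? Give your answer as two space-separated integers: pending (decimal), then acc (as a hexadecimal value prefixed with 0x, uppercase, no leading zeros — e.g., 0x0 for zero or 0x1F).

Byte[0]=E6: 3-byte lead. pending=2, acc=0x6
Byte[1]=8A: continuation. acc=(acc<<6)|0x0A=0x18A, pending=1
Byte[2]=8E: continuation. acc=(acc<<6)|0x0E=0x628E, pending=0
Byte[3]=C5: 2-byte lead. pending=1, acc=0x5
Byte[4]=B2: continuation. acc=(acc<<6)|0x32=0x172, pending=0

Answer: 0 0x172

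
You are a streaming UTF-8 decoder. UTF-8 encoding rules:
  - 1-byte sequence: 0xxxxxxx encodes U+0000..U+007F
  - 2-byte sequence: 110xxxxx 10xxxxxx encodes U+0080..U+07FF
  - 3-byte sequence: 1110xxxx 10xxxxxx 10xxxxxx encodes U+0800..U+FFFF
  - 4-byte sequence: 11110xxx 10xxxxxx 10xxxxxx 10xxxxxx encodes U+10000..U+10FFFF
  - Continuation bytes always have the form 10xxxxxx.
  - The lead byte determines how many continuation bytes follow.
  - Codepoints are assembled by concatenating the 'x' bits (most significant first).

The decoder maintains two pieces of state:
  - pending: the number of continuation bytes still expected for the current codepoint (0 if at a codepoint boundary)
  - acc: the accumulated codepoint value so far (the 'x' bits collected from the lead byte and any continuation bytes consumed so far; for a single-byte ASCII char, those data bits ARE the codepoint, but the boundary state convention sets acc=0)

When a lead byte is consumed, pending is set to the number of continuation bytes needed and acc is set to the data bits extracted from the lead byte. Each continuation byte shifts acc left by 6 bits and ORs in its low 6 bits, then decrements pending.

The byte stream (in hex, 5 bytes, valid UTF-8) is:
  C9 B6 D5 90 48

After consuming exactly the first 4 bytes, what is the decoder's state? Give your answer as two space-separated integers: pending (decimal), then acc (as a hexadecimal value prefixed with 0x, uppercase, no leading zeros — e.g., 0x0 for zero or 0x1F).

Byte[0]=C9: 2-byte lead. pending=1, acc=0x9
Byte[1]=B6: continuation. acc=(acc<<6)|0x36=0x276, pending=0
Byte[2]=D5: 2-byte lead. pending=1, acc=0x15
Byte[3]=90: continuation. acc=(acc<<6)|0x10=0x550, pending=0

Answer: 0 0x550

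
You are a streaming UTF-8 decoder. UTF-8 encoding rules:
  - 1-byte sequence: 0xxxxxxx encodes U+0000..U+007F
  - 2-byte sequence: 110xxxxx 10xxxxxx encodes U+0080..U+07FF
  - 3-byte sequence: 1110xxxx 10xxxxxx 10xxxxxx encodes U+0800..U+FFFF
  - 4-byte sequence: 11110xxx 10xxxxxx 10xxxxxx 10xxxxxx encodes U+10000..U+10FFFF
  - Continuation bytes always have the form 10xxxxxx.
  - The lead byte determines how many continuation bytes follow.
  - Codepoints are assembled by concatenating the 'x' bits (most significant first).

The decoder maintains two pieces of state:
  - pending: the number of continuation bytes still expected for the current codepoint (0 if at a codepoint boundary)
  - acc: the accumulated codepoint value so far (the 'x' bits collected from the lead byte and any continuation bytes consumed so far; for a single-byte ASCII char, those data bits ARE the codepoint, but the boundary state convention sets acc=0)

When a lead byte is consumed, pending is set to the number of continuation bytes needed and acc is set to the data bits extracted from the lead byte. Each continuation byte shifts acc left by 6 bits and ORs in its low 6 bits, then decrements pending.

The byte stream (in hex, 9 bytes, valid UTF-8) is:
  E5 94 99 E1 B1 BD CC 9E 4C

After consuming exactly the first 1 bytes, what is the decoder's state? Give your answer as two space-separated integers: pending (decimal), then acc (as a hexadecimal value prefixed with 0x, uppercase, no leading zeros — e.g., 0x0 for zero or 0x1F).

Byte[0]=E5: 3-byte lead. pending=2, acc=0x5

Answer: 2 0x5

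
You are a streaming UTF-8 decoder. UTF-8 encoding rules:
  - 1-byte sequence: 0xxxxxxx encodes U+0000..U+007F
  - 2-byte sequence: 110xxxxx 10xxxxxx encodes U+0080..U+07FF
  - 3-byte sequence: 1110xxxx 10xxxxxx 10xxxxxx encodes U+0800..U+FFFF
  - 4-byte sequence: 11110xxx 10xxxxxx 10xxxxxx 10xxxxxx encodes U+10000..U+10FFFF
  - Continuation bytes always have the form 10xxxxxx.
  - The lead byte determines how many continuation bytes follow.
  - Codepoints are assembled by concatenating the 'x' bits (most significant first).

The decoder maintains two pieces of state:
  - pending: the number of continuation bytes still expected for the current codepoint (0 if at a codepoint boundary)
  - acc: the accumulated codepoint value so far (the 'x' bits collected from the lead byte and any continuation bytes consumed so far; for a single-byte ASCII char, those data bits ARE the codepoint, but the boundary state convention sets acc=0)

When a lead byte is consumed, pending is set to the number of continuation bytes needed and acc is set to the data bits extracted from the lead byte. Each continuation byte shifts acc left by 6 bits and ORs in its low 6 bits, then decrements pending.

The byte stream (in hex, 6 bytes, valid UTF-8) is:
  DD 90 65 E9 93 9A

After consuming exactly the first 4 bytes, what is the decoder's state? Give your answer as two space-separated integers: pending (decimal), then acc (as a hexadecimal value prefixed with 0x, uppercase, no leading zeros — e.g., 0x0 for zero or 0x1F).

Byte[0]=DD: 2-byte lead. pending=1, acc=0x1D
Byte[1]=90: continuation. acc=(acc<<6)|0x10=0x750, pending=0
Byte[2]=65: 1-byte. pending=0, acc=0x0
Byte[3]=E9: 3-byte lead. pending=2, acc=0x9

Answer: 2 0x9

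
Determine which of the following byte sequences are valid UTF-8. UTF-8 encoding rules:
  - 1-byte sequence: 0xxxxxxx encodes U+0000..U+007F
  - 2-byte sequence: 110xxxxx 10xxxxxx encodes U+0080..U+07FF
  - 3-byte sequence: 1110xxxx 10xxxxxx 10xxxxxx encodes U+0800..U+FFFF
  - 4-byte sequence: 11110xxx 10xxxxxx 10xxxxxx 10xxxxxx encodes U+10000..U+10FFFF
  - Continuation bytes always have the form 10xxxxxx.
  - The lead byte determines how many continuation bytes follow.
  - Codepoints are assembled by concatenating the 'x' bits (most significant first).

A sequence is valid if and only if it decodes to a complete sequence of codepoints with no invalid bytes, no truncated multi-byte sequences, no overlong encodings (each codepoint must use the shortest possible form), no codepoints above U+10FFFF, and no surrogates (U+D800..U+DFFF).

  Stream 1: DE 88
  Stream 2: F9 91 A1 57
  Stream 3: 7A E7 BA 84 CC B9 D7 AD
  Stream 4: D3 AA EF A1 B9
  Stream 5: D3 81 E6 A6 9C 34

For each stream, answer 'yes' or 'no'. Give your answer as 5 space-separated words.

Answer: yes no yes yes yes

Derivation:
Stream 1: decodes cleanly. VALID
Stream 2: error at byte offset 0. INVALID
Stream 3: decodes cleanly. VALID
Stream 4: decodes cleanly. VALID
Stream 5: decodes cleanly. VALID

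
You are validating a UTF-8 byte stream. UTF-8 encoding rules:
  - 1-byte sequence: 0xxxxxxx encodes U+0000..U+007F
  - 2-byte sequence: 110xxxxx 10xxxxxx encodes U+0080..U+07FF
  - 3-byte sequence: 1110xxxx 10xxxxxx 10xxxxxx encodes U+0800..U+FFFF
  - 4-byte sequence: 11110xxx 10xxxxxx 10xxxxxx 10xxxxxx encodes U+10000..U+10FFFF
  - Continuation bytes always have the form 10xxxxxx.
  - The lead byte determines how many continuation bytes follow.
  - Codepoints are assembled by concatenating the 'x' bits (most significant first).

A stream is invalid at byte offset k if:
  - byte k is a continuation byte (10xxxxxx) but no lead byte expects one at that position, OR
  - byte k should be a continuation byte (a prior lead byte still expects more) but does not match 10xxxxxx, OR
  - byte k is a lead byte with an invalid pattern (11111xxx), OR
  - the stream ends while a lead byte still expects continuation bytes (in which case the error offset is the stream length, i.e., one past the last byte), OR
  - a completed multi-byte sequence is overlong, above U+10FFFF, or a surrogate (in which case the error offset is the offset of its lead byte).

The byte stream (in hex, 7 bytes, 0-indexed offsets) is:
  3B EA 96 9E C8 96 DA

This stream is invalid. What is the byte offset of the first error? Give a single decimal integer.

Answer: 7

Derivation:
Byte[0]=3B: 1-byte ASCII. cp=U+003B
Byte[1]=EA: 3-byte lead, need 2 cont bytes. acc=0xA
Byte[2]=96: continuation. acc=(acc<<6)|0x16=0x296
Byte[3]=9E: continuation. acc=(acc<<6)|0x1E=0xA59E
Completed: cp=U+A59E (starts at byte 1)
Byte[4]=C8: 2-byte lead, need 1 cont bytes. acc=0x8
Byte[5]=96: continuation. acc=(acc<<6)|0x16=0x216
Completed: cp=U+0216 (starts at byte 4)
Byte[6]=DA: 2-byte lead, need 1 cont bytes. acc=0x1A
Byte[7]: stream ended, expected continuation. INVALID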